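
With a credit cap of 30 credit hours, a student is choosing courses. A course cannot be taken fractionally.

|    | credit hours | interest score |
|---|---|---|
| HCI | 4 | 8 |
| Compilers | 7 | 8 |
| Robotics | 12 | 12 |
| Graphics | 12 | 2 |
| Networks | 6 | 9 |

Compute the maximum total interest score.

HCI + Robotics + Networks: credit hours 4 + 12 + 6 = 22 ≤ 30, interest score 8 + 12 + 9 = 29.
HCI + Compilers + Robotics + Networks: credit hours 4 + 7 + 12 + 6 = 29 ≤ 30, interest score 8 + 8 + 12 + 9 = 37.
Best is HCI, Compilers, Robotics, and Networks with total interest score 37.

37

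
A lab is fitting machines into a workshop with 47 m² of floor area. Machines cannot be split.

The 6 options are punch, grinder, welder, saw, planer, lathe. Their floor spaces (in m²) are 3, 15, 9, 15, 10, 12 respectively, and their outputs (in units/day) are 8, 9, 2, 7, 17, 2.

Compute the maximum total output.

41

This is an integer program with binary decision variables.
Take punch, grinder, saw, and planer: floor space 3 + 15 + 15 + 10 = 43 ≤ 47, output 8 + 9 + 7 + 17 = 41.
No other feasible combination does better.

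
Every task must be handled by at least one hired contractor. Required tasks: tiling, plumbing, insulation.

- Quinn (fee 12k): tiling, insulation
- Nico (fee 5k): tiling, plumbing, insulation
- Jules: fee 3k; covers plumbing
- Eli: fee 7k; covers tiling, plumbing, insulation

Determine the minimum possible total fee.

5

Nico alone covers tiling, plumbing, insulation — every task.
Total fee: 5.
No cover costs less than 5.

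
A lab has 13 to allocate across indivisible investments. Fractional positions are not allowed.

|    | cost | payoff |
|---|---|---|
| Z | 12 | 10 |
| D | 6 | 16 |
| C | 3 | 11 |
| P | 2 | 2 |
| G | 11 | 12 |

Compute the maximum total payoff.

29

Take D, C, and P: cost 6 + 3 + 2 = 11 ≤ 13, payoff 16 + 11 + 2 = 29.
No other feasible combination does better.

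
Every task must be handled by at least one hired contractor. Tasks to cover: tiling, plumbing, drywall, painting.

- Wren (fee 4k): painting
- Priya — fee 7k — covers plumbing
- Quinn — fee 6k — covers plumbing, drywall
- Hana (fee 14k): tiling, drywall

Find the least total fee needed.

24

Choose Wren, Quinn, and Hana: together they cover tiling, plumbing, drywall, painting — every task.
Total fee: 4 + 6 + 14 = 24.
No cover costs less than 24.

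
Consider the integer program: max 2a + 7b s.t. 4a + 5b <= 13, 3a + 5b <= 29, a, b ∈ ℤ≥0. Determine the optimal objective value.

(a,b)=(0,2) is feasible, giving 14.
(a,b)=(1,1) is feasible, giving 9.
(a,b)=(0,1) is feasible, giving 7.
No feasible integer point exceeds 14.

14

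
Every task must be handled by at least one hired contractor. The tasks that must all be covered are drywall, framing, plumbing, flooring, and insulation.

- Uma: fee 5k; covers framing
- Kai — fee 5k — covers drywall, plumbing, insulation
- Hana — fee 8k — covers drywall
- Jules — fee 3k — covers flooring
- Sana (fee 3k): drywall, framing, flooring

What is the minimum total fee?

8

This is a weighted set-cover instance.
Choose Kai and Sana: together they cover drywall, framing, plumbing, flooring, insulation — every task.
Total fee: 5 + 3 = 8.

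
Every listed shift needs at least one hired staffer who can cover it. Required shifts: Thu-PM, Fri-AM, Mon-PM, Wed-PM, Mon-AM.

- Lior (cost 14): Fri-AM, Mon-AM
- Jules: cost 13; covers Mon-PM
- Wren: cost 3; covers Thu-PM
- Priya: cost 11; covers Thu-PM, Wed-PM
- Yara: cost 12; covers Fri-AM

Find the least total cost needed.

The greedy cost-per-new-shift heuristic would pick Wren, Lior, Priya, and Jules for 41, but a cheaper cover exists.
Choose Lior, Jules, and Priya: together they cover Thu-PM, Fri-AM, Mon-PM, Wed-PM, Mon-AM — every shift.
Total cost: 14 + 13 + 11 = 38.
No cover costs less than 38.

38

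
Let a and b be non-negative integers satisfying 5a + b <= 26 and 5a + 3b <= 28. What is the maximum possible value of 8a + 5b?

46

(a,b)=(2,6): 5·2+1·6=16≤26, 5·2+3·6=28≤28, objective 46.
(a,b)=(0,9): 5·0+1·9=9≤26, 5·0+3·9=27≤28, objective 45.
(a,b)=(1,7): 5·1+1·7=12≤26, 5·1+3·7=26≤28, objective 43.
No feasible integer point exceeds 46.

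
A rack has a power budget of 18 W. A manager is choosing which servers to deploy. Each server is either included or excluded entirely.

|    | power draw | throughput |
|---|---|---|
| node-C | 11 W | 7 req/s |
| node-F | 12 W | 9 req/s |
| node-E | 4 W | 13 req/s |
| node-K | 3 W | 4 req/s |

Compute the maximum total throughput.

node-C + node-E: power draw 11 + 4 = 15 ≤ 18, throughput 7 + 13 = 20.
node-F + node-E: power draw 12 + 4 = 16 ≤ 18, throughput 9 + 13 = 22.
node-C + node-E + node-K: power draw 11 + 4 + 3 = 18 ≤ 18, throughput 7 + 13 + 4 = 24.
Best is node-C, node-E, and node-K with total throughput 24.

24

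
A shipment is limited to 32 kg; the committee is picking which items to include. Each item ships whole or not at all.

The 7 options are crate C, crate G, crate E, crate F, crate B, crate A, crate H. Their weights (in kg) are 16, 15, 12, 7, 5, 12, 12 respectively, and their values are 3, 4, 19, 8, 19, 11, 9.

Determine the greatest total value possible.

49

Treat it as a binary knapsack problem.
Allowing fractional choices, the relaxed optimum would be about 53.3, but items are indivisible.
crate E + crate B + crate H: weight 12 + 5 + 12 = 29 ≤ 32, value 19 + 19 + 9 = 47.
crate E + crate B + crate A: weight 12 + 5 + 12 = 29 ≤ 32, value 19 + 19 + 11 = 49.
crate E + crate F + crate B: weight 12 + 7 + 5 = 24 ≤ 32, value 19 + 8 + 19 = 46.
Best is crate E, crate B, and crate A with total value 49.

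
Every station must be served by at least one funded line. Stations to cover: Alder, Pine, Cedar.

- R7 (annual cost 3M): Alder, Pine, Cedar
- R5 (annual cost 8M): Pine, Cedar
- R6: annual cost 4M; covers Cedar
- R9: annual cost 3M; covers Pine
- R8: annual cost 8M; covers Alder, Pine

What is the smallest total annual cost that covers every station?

3

R7 alone covers Alder, Pine, Cedar — every station.
Total annual cost: 3.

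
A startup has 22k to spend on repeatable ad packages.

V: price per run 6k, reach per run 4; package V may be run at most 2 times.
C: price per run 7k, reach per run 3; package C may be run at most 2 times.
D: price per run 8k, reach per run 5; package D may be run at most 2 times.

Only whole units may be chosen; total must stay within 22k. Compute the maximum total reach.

V has the best ratio (4/6); taking only V gives at most 2×4 = 8 (stopped by the supply cap of 2).
Mixing does better — 1×V and 2×D: price 22 ≤ 22, reach 1·4 + 2·5 = 14.

14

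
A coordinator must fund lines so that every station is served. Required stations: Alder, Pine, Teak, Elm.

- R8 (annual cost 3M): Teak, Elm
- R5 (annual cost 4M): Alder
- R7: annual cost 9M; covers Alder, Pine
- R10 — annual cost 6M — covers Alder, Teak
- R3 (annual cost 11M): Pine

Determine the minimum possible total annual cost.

12

The greedy cost-per-new-station heuristic would pick R8, R5, and R7 for 16, but a cheaper cover exists.
Choose R8 and R7: together they cover Alder, Pine, Teak, Elm — every station.
Total annual cost: 3 + 9 = 12.
No cover costs less than 12.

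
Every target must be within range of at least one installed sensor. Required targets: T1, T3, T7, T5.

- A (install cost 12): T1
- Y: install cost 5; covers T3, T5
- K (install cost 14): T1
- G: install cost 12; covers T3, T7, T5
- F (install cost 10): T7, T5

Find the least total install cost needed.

24

Choose A and G: together they cover T1, T3, T7, T5 — every target.
Total install cost: 12 + 12 = 24.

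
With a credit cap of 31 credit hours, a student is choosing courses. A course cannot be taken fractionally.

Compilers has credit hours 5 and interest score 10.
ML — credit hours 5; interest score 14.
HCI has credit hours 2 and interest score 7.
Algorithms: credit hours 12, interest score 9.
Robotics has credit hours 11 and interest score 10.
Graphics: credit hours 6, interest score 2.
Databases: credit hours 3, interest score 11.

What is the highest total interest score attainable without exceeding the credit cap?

This is a 0-1 knapsack instance.
Take Compilers, ML, HCI, Robotics, and Databases: credit hours 5 + 5 + 2 + 11 + 3 = 26 ≤ 31, interest score 10 + 14 + 7 + 10 + 11 = 52.
No other feasible combination does better.

52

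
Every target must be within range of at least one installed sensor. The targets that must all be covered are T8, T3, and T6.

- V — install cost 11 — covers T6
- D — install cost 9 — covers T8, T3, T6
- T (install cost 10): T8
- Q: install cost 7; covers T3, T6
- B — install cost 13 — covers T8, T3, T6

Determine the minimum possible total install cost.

This is a weighted set-cover instance.
D alone covers T8, T3, T6 — every target.
Total install cost: 9.
No cover costs less than 9.

9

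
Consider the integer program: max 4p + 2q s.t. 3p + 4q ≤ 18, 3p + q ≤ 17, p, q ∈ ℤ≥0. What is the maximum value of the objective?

20

The continuous relaxation peaks at (5.56, 0.333) with value 22.89; rounding to a feasible lattice point costs some objective.
(p,q)=(5,0): 3·5+4·0=15≤18, 3·5+1·0=15≤17, objective 20.
(p,q)=(4,1): 3·4+4·1=16≤18, 3·4+1·1=13≤17, objective 18.
(p,q)=(4,0): 3·4+4·0=12≤18, 3·4+1·0=12≤17, objective 16.
No feasible integer point exceeds 20.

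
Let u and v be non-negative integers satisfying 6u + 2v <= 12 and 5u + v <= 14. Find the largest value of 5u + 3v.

(u,v)=(0,6): 6·0+2·6=12≤12, 5·0+1·6=6≤14, objective 18.
(u,v)=(0,5): 6·0+2·5=10≤12, 5·0+1·5=5≤14, objective 15.
The best lattice point is (0,6), giving 18.

18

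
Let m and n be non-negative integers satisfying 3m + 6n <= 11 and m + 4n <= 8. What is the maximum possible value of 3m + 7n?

10

Relaxing integrality, the LP optimum is 12.83 at (m,n) = (0, 1.83), which is not an integer point.
(m,n)=(1,1): 3·1+6·1=9≤11, 1·1+4·1=5≤8, objective 10.
(m,n)=(0,1): 3·0+6·1=6≤11, 1·0+4·1=4≤8, objective 7.
(m,n)=(2,0): 3·2+6·0=6≤11, 1·2+4·0=2≤8, objective 6.
(m,n)=(1,0): 3·1+6·0=3≤11, 1·1+4·0=1≤8, objective 3.
Maximum is 10 at (m,n)=(1,1).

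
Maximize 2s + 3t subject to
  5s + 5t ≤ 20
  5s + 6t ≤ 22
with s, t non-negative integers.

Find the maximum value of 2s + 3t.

10

The continuous relaxation peaks at (0, 3.67) with value 11.00; rounding to a feasible lattice point costs some objective.
(s,t)=(2,2): 5·2+5·2=20≤20, 5·2+6·2=22≤22, objective 10.
(s,t)=(3,1): 5·3+5·1=20≤20, 5·3+6·1=21≤22, objective 9.
No feasible integer point exceeds 10.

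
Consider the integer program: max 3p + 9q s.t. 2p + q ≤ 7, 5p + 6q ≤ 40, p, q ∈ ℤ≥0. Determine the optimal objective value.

54

(p,q)=(0,6): 2·0+1·6=6≤7, 5·0+6·6=36≤40, objective 54.
(p,q)=(1,5): 2·1+1·5=7≤7, 5·1+6·5=35≤40, objective 48.
(p,q)=(0,5): 2·0+1·5=5≤7, 5·0+6·5=30≤40, objective 45.
Maximum is 54 at (p,q)=(0,6).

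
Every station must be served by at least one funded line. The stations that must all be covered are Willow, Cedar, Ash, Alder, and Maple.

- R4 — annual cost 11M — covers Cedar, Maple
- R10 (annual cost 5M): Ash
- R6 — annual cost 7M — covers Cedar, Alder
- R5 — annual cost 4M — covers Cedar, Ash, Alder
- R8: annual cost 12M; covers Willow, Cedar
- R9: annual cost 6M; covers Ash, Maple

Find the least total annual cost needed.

Choose R5, R8, and R9: together they cover Willow, Cedar, Ash, Alder, Maple — every station.
Total annual cost: 4 + 12 + 6 = 22.

22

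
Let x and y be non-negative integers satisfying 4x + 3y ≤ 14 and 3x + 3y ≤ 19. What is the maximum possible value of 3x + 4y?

16

The continuous relaxation peaks at (0, 4.67) with value 18.67; rounding to a feasible lattice point costs some objective.
(x,y)=(0,4): 4·0+3·4=12≤14, 3·0+3·4=12≤19, objective 16.
(x,y)=(1,3): 4·1+3·3=13≤14, 3·1+3·3=12≤19, objective 15.
(x,y)=(0,3): 4·0+3·3=9≤14, 3·0+3·3=9≤19, objective 12.
The best lattice point is (0,4), giving 16.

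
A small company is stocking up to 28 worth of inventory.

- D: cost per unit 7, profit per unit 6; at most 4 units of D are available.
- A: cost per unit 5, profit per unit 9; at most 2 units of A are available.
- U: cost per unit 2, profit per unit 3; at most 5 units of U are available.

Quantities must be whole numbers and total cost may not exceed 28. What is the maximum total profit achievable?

1×D, 2×A, and 4×U: cost 25 ≤ 28, profit 1·6 + 2·9 + 4·3 = 36.
1×D, 2×A, and 5×U: cost 27 ≤ 28, profit 1·6 + 2·9 + 5·3 = 39.
Best is 39.

39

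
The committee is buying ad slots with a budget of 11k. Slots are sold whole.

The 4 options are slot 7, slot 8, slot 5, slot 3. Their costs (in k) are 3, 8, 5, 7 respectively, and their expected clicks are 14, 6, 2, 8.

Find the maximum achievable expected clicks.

22

This is an integer program with binary decision variables.
slot 7 + slot 3: cost 3 + 7 = 10 ≤ 11, expected clicks 14 + 8 = 22.
slot 7 + slot 8: cost 3 + 8 = 11 ≤ 11, expected clicks 14 + 6 = 20.
Best is slot 7 and slot 3 with total expected clicks 22.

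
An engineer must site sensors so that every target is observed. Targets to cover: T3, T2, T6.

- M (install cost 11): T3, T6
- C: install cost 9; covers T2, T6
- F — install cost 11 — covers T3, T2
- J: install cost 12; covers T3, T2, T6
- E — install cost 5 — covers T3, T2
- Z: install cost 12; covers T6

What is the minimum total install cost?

12

The greedy cost-per-new-target heuristic would pick E and C for 14, but a cheaper cover exists.
J alone covers T3, T2, T6 — every target.
Total install cost: 12.
No cover costs less than 12.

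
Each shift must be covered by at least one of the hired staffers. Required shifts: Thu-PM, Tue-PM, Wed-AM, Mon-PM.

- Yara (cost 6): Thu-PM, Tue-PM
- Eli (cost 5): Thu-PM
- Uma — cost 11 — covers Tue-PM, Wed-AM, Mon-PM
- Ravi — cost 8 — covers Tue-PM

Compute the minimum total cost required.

16

This is an integer covering problem.
The greedy cost-per-new-shift heuristic would pick Yara and Uma for 17, but a cheaper cover exists.
Choose Eli and Uma: together they cover Thu-PM, Tue-PM, Wed-AM, Mon-PM — every shift.
Total cost: 5 + 11 = 16.
No cover costs less than 16.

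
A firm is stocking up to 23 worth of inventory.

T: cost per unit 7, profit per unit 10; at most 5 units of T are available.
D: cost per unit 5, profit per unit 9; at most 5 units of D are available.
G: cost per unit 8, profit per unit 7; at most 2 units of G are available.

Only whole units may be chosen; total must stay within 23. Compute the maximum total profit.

37

4×D: cost 20 ≤ 23, profit 4·9 = 36.
1×T and 3×D: cost 22 ≤ 23, profit 1·10 + 3·9 = 37.
Best is 37.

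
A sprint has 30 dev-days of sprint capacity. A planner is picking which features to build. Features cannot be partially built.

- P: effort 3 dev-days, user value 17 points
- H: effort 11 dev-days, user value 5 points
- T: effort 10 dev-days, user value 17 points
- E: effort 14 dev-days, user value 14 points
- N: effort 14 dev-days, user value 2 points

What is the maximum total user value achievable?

48

Take P, T, and E: effort 3 + 10 + 14 = 27 ≤ 30, user value 17 + 17 + 14 = 48.
No other feasible combination does better.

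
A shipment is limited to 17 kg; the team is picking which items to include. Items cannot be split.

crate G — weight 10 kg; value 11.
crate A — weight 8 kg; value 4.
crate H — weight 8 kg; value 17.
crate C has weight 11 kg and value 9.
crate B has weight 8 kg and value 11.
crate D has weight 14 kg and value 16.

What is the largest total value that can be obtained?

crate H: weight 8 ≤ 17, value 17.
crate H + crate B: weight 8 + 8 = 16 ≤ 17, value 17 + 11 = 28.
crate A + crate H: weight 8 + 8 = 16 ≤ 17, value 4 + 17 = 21.
Best is crate H and crate B with total value 28.

28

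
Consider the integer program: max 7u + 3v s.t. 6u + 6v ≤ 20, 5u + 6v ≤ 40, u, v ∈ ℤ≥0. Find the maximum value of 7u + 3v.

21

(u,v)=(3,0): 6·3+6·0=18≤20, 5·3+6·0=15≤40, objective 21.
(u,v)=(2,1): 6·2+6·1=18≤20, 5·2+6·1=16≤40, objective 17.
(u,v)=(2,0): 6·2+6·0=12≤20, 5·2+6·0=10≤40, objective 14.
Maximum is 21 at (u,v)=(3,0).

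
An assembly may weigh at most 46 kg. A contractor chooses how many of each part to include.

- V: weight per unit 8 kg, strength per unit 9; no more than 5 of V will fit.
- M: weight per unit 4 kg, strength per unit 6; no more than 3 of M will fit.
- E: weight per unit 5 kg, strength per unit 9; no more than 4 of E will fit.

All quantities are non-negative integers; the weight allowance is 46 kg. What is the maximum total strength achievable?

Take 2×V, 2×M, and 4×E: weight 44 ≤ 46, strength 2·9 + 2·6 + 4·9 = 66.
E has the best ratio (9/5) and is taken to its limit of 4; remaining capacity is filled optimally with the others.

66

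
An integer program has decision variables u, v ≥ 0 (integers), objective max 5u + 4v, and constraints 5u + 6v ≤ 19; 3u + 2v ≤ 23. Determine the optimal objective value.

15

The continuous relaxation peaks at (3.8, 0) with value 19.00; rounding to a feasible lattice point costs some objective.
(u,v)=(3,0) is feasible, giving 15.
(u,v)=(2,1) is feasible, giving 14.
(u,v)=(2,0) is feasible, giving 10.
No feasible integer point exceeds 15.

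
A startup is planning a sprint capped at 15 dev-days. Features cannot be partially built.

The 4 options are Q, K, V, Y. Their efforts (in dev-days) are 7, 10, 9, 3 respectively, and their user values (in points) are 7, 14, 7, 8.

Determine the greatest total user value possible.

This is a 0-1 knapsack instance.
Allowing fractional choices, the relaxed optimum would be about 24.0, but features are indivisible.
V + Y: effort 9 + 3 = 12 ≤ 15, user value 7 + 8 = 15.
K + Y: effort 10 + 3 = 13 ≤ 15, user value 14 + 8 = 22.
Q + Y: effort 7 + 3 = 10 ≤ 15, user value 7 + 8 = 15.
Best is K and Y with total user value 22.

22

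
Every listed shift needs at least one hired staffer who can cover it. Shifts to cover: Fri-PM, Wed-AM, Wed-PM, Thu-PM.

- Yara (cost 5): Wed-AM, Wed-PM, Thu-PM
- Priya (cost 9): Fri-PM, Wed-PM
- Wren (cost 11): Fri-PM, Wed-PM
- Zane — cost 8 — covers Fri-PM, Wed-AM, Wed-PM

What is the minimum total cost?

13

This is a weighted set-cover instance.
Choose Yara and Zane: together they cover Fri-PM, Wed-AM, Wed-PM, Thu-PM — every shift.
Total cost: 5 + 8 = 13.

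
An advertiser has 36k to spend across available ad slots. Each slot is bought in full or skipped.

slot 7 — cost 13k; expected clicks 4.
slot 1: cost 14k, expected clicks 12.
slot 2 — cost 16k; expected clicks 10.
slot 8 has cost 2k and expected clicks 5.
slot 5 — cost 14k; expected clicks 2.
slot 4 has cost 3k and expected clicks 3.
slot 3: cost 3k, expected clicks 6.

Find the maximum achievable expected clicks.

33

This is a 0-1 knapsack instance.
Allowing fractional choices, the relaxed optimum would be about 34.8, but ad slots are indivisible.
slot 1 + slot 2 + slot 4 + slot 3: cost 14 + 16 + 3 + 3 = 36 ≤ 36, expected clicks 12 + 10 + 3 + 6 = 31.
slot 1 + slot 2 + slot 8 + slot 4: cost 14 + 16 + 2 + 3 = 35 ≤ 36, expected clicks 12 + 10 + 5 + 3 = 30.
slot 1 + slot 2 + slot 8 + slot 3: cost 14 + 16 + 2 + 3 = 35 ≤ 36, expected clicks 12 + 10 + 5 + 6 = 33.
Best is slot 1, slot 2, slot 8, and slot 3 with total expected clicks 33.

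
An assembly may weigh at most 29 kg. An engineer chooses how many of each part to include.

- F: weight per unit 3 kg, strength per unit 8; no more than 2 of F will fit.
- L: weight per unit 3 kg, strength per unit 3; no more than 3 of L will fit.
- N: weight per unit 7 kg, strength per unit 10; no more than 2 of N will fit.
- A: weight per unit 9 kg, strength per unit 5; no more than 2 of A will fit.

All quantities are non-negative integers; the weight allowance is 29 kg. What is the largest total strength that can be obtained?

45

This is a bounded integer knapsack.
F has the best ratio (8/3); taking only F gives at most 2×8 = 16 (stopped by the supply cap of 2).
Mixing does better — 2×F, 3×L, and 2×N: weight 29 ≤ 29, strength 2·8 + 3·3 + 2·10 = 45.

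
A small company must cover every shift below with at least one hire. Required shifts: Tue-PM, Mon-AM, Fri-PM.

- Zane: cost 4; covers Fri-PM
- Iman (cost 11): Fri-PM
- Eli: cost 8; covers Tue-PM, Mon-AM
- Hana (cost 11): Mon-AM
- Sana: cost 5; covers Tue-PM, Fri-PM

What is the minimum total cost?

12

The greedy cost-per-new-shift heuristic would pick Sana and Eli for 13, but a cheaper cover exists.
Choose Zane and Eli: together they cover Tue-PM, Mon-AM, Fri-PM — every shift.
Total cost: 4 + 8 = 12.
No cover costs less than 12.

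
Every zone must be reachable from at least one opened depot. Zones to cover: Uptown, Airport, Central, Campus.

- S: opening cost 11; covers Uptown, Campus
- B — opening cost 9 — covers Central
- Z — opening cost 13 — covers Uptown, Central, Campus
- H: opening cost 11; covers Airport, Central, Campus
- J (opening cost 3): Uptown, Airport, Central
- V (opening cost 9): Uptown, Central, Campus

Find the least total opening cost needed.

Choose J and V: together they cover Uptown, Airport, Central, Campus — every zone.
Total opening cost: 3 + 9 = 12.
No cover costs less than 12.

12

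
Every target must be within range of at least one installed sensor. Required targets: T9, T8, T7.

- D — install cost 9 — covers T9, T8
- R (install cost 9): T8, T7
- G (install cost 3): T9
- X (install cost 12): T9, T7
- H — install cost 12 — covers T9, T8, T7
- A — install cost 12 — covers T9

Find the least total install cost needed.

Choose R and G: together they cover T9, T8, T7 — every target.
Total install cost: 9 + 3 = 12.

12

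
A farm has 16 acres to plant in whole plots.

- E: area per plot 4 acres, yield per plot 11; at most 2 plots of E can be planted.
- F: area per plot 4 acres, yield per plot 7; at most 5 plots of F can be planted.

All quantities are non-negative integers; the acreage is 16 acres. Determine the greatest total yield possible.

1×E and 3×F: area 16 ≤ 16, yield 1·11 + 3·7 = 32.
2×E and 2×F: area 16 ≤ 16, yield 2·11 + 2·7 = 36.
Best is 36.

36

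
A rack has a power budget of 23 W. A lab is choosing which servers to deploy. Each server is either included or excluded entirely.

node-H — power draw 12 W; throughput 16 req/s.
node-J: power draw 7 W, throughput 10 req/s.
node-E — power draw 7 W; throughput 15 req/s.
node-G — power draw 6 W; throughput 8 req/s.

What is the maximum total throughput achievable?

33

This is a 0-1 knapsack instance.
node-H + node-E: power draw 12 + 7 = 19 ≤ 23, throughput 16 + 15 = 31.
node-J + node-E + node-G: power draw 7 + 7 + 6 = 20 ≤ 23, throughput 10 + 15 + 8 = 33.
Best is node-J, node-E, and node-G with total throughput 33.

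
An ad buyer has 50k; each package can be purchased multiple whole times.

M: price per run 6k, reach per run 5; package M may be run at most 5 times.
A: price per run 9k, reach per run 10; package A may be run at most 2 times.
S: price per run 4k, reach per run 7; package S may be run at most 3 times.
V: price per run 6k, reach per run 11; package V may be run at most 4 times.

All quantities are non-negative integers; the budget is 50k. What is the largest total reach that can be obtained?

This is a bounded integer knapsack.
2×A, 2×S, and 4×V: price 50 ≤ 50, reach 2·10 + 2·7 + 4·11 = 78.
1×A, 3×S, and 4×V: price 45 ≤ 50, reach 1·10 + 3·7 + 4·11 = 75.
Best is 78.

78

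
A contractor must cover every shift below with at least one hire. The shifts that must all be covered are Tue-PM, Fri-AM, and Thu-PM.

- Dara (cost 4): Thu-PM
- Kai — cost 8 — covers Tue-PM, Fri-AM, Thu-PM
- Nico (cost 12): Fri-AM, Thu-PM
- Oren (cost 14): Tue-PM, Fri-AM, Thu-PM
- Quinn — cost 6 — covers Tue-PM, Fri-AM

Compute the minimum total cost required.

8

Kai alone covers Tue-PM, Fri-AM, Thu-PM — every shift.
Total cost: 8.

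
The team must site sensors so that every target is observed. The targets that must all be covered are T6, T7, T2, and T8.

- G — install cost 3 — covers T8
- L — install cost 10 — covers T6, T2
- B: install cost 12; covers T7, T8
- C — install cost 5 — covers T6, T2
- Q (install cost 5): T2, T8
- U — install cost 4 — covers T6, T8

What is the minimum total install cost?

17

This is an integer covering problem.
Choose B and C: together they cover T6, T7, T2, T8 — every target.
Total install cost: 12 + 5 = 17.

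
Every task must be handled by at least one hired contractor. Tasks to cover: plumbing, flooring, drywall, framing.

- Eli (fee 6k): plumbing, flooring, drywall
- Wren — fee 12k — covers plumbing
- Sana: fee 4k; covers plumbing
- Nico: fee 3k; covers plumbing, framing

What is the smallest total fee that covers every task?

Choose Eli and Nico: together they cover plumbing, flooring, drywall, framing — every task.
Total fee: 6 + 3 = 9.
No cover costs less than 9.

9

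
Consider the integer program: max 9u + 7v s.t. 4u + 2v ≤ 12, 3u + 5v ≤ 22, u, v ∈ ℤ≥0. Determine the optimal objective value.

32

(u,v)=(2,2) is feasible, giving 32.
(u,v)=(1,3) is feasible, giving 30.
Maximum is 32 at (u,v)=(2,2).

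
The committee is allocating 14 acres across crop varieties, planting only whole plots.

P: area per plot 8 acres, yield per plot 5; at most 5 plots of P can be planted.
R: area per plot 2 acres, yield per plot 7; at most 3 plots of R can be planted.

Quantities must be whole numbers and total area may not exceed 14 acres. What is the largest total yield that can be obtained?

Take 1×P and 3×R: area 14 ≤ 14, yield 1·5 + 3·7 = 26.
R has the best ratio (7/2) and is taken to its limit of 3; remaining capacity is filled optimally with the others.

26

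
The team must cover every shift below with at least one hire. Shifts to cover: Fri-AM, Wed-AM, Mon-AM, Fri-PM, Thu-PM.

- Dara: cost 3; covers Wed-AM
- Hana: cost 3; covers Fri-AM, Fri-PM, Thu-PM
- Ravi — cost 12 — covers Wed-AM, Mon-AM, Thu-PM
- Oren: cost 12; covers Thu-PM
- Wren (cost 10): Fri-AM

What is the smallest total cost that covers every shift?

This is a weighted set-cover instance.
Choose Hana and Ravi: together they cover Fri-AM, Wed-AM, Mon-AM, Fri-PM, Thu-PM — every shift.
Total cost: 3 + 12 = 15.

15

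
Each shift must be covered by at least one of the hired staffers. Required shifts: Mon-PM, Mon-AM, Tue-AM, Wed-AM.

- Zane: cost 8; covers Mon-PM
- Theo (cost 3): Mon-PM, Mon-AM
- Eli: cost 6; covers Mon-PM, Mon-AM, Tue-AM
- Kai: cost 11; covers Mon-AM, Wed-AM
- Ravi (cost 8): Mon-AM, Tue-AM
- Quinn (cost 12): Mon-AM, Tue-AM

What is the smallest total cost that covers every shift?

17

Choose Eli and Kai: together they cover Mon-PM, Mon-AM, Tue-AM, Wed-AM — every shift.
Total cost: 6 + 11 = 17.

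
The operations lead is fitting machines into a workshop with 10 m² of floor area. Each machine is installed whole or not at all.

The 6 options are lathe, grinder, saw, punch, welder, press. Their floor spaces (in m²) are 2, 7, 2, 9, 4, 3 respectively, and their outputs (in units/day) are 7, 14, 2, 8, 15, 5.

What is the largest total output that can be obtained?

27

Take lathe, welder, and press: floor space 2 + 4 + 3 = 9 ≤ 10, output 7 + 15 + 5 = 27.
No other feasible combination does better.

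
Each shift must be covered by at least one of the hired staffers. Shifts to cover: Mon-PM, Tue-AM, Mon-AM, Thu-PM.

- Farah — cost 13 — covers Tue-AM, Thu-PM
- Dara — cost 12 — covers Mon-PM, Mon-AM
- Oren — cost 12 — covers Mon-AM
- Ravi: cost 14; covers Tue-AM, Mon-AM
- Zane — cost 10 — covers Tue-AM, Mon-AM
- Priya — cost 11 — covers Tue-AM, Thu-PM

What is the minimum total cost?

23

Choose Dara and Priya: together they cover Mon-PM, Tue-AM, Mon-AM, Thu-PM — every shift.
Total cost: 12 + 11 = 23.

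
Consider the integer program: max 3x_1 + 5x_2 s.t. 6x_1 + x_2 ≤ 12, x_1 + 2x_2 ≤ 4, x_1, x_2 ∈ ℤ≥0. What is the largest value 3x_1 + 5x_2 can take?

10

(x_1,x_2)=(0,2): 6·0+1·2=2≤12, 1·0+2·2=4≤4, objective 10.
(x_1,x_2)=(1,1): 6·1+1·1=7≤12, 1·1+2·1=3≤4, objective 8.
Maximum is 10 at (x_1,x_2)=(0,2).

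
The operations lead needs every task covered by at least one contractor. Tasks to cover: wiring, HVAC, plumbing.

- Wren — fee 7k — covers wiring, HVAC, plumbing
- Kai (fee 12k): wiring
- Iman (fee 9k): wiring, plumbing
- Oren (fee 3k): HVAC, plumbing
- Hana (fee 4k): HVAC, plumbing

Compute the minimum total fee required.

7

This is an integer covering problem.
The greedy cost-per-new-task heuristic would pick Oren and Wren for 10, but a cheaper cover exists.
Wren alone covers wiring, HVAC, plumbing — every task.
Total fee: 7.
No cover costs less than 7.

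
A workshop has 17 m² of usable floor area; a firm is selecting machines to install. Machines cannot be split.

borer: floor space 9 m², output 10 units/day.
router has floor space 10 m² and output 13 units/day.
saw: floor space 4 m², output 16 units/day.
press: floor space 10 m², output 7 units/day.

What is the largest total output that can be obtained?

Treat it as a binary knapsack problem.
Allowing fractional choices, the relaxed optimum would be about 32.3, but machines are indivisible.
saw + press: floor space 4 + 10 = 14 ≤ 17, output 16 + 7 = 23.
router + saw: floor space 10 + 4 = 14 ≤ 17, output 13 + 16 = 29.
borer + saw: floor space 9 + 4 = 13 ≤ 17, output 10 + 16 = 26.
Best is router and saw with total output 29.

29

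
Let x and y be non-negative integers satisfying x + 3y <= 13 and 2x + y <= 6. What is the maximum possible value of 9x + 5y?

(x,y)=(1,4) is feasible, giving 29.
(x,y)=(1,3) is feasible, giving 24.
(x,y)=(0,4) is feasible, giving 20.
(x,y)=(0,3) is feasible, giving 15.
No feasible integer point exceeds 29.

29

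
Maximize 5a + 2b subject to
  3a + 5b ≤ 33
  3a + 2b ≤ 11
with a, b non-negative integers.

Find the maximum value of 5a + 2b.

(a,b)=(3,1) is feasible, giving 17.
(a,b)=(3,0) is feasible, giving 15.
(a,b)=(2,2) is feasible, giving 14.
(a,b)=(2,1) is feasible, giving 12.
No feasible integer point exceeds 17.

17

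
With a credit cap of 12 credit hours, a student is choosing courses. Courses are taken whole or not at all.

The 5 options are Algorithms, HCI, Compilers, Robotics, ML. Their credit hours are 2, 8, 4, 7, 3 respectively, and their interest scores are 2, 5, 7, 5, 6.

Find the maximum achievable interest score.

15

Take Algorithms, Compilers, and ML: credit hours 2 + 4 + 3 = 9 ≤ 12, interest score 2 + 7 + 6 = 15.
No other feasible combination does better.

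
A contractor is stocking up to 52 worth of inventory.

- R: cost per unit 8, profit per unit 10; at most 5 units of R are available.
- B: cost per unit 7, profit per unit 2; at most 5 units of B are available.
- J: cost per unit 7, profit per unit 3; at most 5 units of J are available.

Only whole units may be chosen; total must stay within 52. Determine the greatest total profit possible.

53

R has the best ratio (10/8); taking only R gives at most 5×10 = 50 (stopped by the supply cap of 5).
Mixing does better — 5×R and 1×J: cost 47 ≤ 52, profit 5·10 + 1·3 = 53.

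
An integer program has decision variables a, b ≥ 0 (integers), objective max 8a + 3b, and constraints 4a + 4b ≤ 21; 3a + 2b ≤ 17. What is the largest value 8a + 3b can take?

Relaxing integrality, the LP optimum is 42.00 at (a,b) = (5.25, 0), which is not an integer point.
(a,b)=(5,0): 4·5+4·0=20≤21, 3·5+2·0=15≤17, objective 40.
(a,b)=(4,1): 4·4+4·1=20≤21, 3·4+2·1=14≤17, objective 35.
(a,b)=(4,0): 4·4+4·0=16≤21, 3·4+2·0=12≤17, objective 32.
Maximum is 40 at (a,b)=(5,0).

40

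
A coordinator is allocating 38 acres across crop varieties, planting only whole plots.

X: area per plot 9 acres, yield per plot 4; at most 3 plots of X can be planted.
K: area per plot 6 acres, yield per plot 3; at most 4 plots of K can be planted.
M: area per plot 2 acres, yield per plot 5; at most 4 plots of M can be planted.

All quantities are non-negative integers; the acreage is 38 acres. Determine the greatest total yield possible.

Take 2×X, 2×K, and 4×M: area 38 ≤ 38, yield 2·4 + 2·3 + 4·5 = 34.
M has the best ratio (5/2) and is taken to its limit of 4; remaining capacity is filled optimally with the others.

34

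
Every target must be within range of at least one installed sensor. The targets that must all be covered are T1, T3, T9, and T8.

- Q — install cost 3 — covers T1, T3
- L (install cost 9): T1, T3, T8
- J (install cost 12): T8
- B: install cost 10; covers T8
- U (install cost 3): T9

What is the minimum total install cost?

The greedy cost-per-new-target heuristic would pick Q, U, and L for 15, but a cheaper cover exists.
Choose L and U: together they cover T1, T3, T9, T8 — every target.
Total install cost: 9 + 3 = 12.
No cover costs less than 12.

12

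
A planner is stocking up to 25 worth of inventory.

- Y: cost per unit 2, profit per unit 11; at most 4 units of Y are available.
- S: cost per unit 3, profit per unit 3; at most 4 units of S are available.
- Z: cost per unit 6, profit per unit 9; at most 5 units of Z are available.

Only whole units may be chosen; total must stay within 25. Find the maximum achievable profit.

65

4×Y and 2×Z: cost 20 ≤ 25, profit 4·11 + 2·9 = 62.
4×Y, 1×S, and 2×Z: cost 23 ≤ 25, profit 4·11 + 1·3 + 2·9 = 65.
Best is 65.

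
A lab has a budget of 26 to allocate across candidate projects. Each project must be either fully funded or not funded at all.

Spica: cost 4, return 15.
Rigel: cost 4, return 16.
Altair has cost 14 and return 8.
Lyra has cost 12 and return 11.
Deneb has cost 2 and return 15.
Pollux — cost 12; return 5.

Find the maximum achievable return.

Spica + Rigel + Deneb + Pollux: cost 4 + 4 + 2 + 12 = 22 ≤ 26, return 15 + 16 + 15 + 5 = 51.
Spica + Rigel + Altair + Deneb: cost 4 + 4 + 14 + 2 = 24 ≤ 26, return 15 + 16 + 8 + 15 = 54.
Spica + Rigel + Lyra + Deneb: cost 4 + 4 + 12 + 2 = 22 ≤ 26, return 15 + 16 + 11 + 15 = 57.
Best is Spica, Rigel, Lyra, and Deneb with total return 57.

57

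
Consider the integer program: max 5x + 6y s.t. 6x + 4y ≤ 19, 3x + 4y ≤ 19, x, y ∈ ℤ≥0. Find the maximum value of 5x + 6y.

The continuous relaxation peaks at (0, 4.75) with value 28.50; rounding to a feasible lattice point costs some objective.
(x,y)=(0,4): 6·0+4·4=16≤19, 3·0+4·4=16≤19, objective 24.
(x,y)=(1,3): 6·1+4·3=18≤19, 3·1+4·3=15≤19, objective 23.
(x,y)=(0,3): 6·0+4·3=12≤19, 3·0+4·3=12≤19, objective 18.
Maximum is 24 at (x,y)=(0,4).

24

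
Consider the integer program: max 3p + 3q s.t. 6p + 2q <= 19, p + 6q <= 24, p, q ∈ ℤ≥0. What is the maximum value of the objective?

15

Relaxing integrality, the LP optimum is 16.85 at (p,q) = (1.94, 3.68), which is not an integer point.
(p,q)=(2,3): 6·2+2·3=18≤19, 1·2+6·3=20≤24, objective 15.
(p,q)=(0,4): 6·0+2·4=8≤19, 1·0+6·4=24≤24, objective 12.
(p,q)=(2,2): 6·2+2·2=16≤19, 1·2+6·2=14≤24, objective 12.
No feasible integer point exceeds 15.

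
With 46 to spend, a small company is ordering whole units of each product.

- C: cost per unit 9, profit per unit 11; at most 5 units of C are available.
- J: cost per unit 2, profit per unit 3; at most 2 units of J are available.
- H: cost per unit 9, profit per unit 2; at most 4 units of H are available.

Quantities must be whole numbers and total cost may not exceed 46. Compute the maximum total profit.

J has the best ratio (3/2); taking only J gives at most 2×3 = 6 (stopped by the supply cap of 2).
Mixing does better — 5×C: cost 45 ≤ 46, profit 5·11 = 55.

55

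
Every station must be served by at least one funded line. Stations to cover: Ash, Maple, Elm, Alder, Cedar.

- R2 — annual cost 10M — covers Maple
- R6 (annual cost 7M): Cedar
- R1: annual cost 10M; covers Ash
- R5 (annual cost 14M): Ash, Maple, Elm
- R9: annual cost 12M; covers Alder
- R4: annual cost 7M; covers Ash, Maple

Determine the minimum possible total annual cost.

This is a weighted set-cover instance.
The greedy cost-per-new-station heuristic would pick R4, R6, R9, and R5 for 40, but a cheaper cover exists.
Choose R6, R5, and R9: together they cover Ash, Maple, Elm, Alder, Cedar — every station.
Total annual cost: 7 + 14 + 12 = 33.
No cover costs less than 33.

33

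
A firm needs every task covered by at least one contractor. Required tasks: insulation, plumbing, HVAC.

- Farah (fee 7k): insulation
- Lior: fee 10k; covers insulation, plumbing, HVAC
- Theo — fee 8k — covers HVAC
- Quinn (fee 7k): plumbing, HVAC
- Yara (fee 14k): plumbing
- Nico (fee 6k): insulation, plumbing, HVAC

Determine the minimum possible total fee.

Nico alone covers insulation, plumbing, HVAC — every task.
Total fee: 6.
No cover costs less than 6.

6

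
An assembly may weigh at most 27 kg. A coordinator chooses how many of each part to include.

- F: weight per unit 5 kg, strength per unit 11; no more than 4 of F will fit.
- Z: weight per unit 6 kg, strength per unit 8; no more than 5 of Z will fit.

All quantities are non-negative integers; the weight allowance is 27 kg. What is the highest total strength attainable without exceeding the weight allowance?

3×F and 2×Z: weight 27 ≤ 27, strength 3·11 + 2·8 = 49.
4×F and 1×Z: weight 26 ≤ 27, strength 4·11 + 1·8 = 52.
Best is 52.

52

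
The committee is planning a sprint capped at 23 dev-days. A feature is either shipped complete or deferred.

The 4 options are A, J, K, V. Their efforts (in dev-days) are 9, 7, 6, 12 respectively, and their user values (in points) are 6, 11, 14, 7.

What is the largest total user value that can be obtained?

31

A + J + K: effort 9 + 7 + 6 = 22 ≤ 23, user value 6 + 11 + 14 = 31.
J + K: effort 7 + 6 = 13 ≤ 23, user value 11 + 14 = 25.
K + V: effort 6 + 12 = 18 ≤ 23, user value 14 + 7 = 21.
Best is A, J, and K with total user value 31.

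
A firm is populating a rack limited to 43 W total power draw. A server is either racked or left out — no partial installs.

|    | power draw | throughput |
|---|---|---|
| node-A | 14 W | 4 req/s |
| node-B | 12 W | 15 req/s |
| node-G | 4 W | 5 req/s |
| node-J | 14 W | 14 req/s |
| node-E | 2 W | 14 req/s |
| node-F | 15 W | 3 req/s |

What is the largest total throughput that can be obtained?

48

node-B + node-G + node-J + node-E: power draw 12 + 4 + 14 + 2 = 32 ≤ 43, throughput 15 + 5 + 14 + 14 = 48.
node-A + node-B + node-J + node-E: power draw 14 + 12 + 14 + 2 = 42 ≤ 43, throughput 4 + 15 + 14 + 14 = 47.
Best is node-B, node-G, node-J, and node-E with total throughput 48.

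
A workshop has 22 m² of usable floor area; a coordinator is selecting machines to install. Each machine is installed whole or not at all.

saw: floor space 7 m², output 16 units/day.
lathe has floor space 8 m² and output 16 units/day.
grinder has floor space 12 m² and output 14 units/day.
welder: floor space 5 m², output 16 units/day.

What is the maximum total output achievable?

This is a 0-1 knapsack instance.
Take saw, lathe, and welder: floor space 7 + 8 + 5 = 20 ≤ 22, output 16 + 16 + 16 = 48.
No other feasible combination does better.

48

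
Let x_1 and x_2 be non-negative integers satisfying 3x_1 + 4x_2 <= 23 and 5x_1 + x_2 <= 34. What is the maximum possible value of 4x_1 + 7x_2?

39

The continuous relaxation peaks at (0, 5.75) with value 40.25; rounding to a feasible lattice point costs some objective.
(x_1,x_2)=(1,5): 3·1+4·5=23≤23, 5·1+1·5=10≤34, objective 39.
(x_1,x_2)=(2,4): 3·2+4·4=22≤23, 5·2+1·4=14≤34, objective 36.
(x_1,x_2)=(0,5): 3·0+4·5=20≤23, 5·0+1·5=5≤34, objective 35.
No feasible integer point exceeds 39.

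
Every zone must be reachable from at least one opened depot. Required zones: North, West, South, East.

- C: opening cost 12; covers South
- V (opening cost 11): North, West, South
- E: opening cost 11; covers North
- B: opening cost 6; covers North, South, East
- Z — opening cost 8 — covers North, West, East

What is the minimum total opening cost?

This is an integer covering problem.
Choose B and Z: together they cover North, West, South, East — every zone.
Total opening cost: 6 + 8 = 14.
No cover costs less than 14.

14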